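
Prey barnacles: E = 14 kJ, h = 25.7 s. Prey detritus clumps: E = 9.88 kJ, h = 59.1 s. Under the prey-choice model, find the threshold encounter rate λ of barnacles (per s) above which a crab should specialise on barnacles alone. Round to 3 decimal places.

0.017 per s

The zero-one rule: include detritus clumps iff E₂/h₂ > λE₁/(1+λh₁). Equality gives the switch point.
λE₁h₂ = E₂ + λE₂h₁ ⇒ λ = E₂/(E₁h₂ − E₂h₁) = 9.88/(827.4 − 253.9) = 0.01723 per s.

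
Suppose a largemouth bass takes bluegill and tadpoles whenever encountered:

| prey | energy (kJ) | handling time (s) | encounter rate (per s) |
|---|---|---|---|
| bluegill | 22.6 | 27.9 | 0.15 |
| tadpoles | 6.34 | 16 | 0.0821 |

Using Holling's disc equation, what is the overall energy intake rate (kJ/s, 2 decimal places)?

0.60 kJ/s

Energy encountered per unit search time: 0.15×22.6 + 0.0821×6.34 = 3.911 kJ/s.
Handling time per unit search time: 0.15×27.9 + 0.0821×16 = 5.499.
Rate = 3.911/(1 + 5.499) = 0.6017 kJ/s.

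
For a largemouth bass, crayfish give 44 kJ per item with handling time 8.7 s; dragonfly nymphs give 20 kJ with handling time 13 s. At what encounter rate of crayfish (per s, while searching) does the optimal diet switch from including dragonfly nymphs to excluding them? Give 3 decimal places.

0.050 per s

At the threshold, the rate on crayfish alone equals the profitability of dragonfly nymphs: λ·44/(1 + λ·8.7) = 20/13 = 1.538.
Rearranging, λ(44 − 1.538×8.7) = 1.538, so λ = 1.538/30.62 = 0.05025 per s.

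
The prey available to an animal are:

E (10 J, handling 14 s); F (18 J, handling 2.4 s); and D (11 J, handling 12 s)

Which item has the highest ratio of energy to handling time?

F

Profitability E/h (J/s): E = 10/14 = 0.714, F = 18/2.4 = 7.5, D = 11/12 = 0.917.
Ranked: F > D > E.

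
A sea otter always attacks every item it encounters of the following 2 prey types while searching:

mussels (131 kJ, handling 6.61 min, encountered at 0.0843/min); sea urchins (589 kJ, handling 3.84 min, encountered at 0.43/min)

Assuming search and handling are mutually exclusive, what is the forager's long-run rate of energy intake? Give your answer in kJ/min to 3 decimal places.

R = (0.0843×131 + 0.43×589) / (1 + 0.0843×6.61 + 0.43×3.84) = 264.3/3.208 = 82.38 kJ/min.

82.381 kJ/min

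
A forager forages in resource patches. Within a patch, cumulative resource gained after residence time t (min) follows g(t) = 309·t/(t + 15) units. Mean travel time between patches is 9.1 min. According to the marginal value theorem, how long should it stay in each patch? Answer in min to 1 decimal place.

Optimal t* satisfies g'(t*) = g(t*)/(T + t*).
g'(t) = 309·15/(t + 15)². Setting 309·15/(t+15)² = 309t/[(t+15)(9.1+t)] gives 15(9.1+t) = t(t+15), so t² = 15×9.1 = 136.5.
t* = √136.5 = 11.68 min.

11.7 min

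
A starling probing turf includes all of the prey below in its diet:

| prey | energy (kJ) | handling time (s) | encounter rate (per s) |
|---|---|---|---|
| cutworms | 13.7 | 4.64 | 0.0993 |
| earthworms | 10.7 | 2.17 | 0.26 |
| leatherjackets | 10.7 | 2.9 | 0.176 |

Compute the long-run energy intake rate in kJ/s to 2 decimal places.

R = (0.0993×13.7 + 0.26×10.7 + 0.176×10.7) / (1 + 0.0993×4.64 + 0.26×2.17 + 0.176×2.9) = 6.026/2.535 = 2.377 kJ/s.

2.38 kJ/s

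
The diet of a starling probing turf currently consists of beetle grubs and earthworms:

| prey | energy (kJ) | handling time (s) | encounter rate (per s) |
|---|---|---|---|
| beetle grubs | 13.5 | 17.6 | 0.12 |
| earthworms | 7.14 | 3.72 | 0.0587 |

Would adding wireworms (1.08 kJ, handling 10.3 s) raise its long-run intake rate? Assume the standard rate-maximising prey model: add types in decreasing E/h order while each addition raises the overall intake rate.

No

On beetle grubs and earthworms alone, R = ΣλE/(1+Σλh) = 2.039/3.33 = 0.6123 kJ/s.
wireworms: E/h = 1.08/10.3 = 0.1049 kJ/s.
0.1049 < 0.6123, so adding wireworms would lower the average — exclude it.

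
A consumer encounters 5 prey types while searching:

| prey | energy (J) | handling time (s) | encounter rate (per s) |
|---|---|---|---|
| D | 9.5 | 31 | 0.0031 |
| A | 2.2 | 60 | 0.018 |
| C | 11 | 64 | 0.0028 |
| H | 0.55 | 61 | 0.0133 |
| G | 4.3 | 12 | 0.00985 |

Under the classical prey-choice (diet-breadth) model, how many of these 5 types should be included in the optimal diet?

Profitabilities (E/h, J/s): G 0.358, D 0.306, C 0.172, A 0.0367, H 0.00902. Add prey in this order while the next type's profitability exceeds the intake rate on those already taken.
Rate on top 1: 0.03788. D: 0.306 > 0.03788 → include.
Rate on top 2: 0.05913. C: 0.172 > 0.05913 → include.
Rate on top 3: 0.07363. A: 0.0367 < 0.07363 → exclude; stop.
Optimal diet: G, D, C — 3 of 5 types.

3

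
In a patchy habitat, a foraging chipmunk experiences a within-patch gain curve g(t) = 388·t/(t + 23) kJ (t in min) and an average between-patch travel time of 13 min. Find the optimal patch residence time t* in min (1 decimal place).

Optimal t* satisfies g'(t*) = g(t*)/(T + t*).
g'(t) = 388·23/(t + 23)². Setting 388·23/(t+23)² = 388t/[(t+23)(13+t)] gives 23(13+t) = t(t+23), so t² = 23×13 = 299.
t* = √299 = 17.29 min.

17.3 min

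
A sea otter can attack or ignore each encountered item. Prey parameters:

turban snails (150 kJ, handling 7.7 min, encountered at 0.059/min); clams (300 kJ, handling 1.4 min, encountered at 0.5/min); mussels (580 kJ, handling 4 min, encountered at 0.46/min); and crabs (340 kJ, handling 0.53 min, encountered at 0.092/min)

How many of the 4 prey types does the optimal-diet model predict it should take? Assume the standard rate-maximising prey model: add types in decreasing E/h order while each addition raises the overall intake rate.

3

E/h in descending order: crabs 642, clams 214, mussels 145, turban snails 19.5 kJ/min. The optimal diet is the largest prefix of this list for which every included type satisfies E_i/h_i > R on the types above it.
Rate on top 1: 29.83. clams: 214 > 29.83 → include.
Rate on top 2: 103.7. mussels: 145 > 103.7 → include.
Rate on top 3: 124.9. turban snails: 19.5 < 124.9 → exclude; stop.
Optimal diet: crabs, clams, mussels — 3 of 4 types.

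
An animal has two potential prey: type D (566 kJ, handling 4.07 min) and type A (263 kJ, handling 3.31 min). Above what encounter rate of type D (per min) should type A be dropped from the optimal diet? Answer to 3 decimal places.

0.328 per min

The zero-one rule: include type A iff E₂/h₂ > λE₁/(1+λh₁). Equality gives the switch point.
λE₁h₂ = E₂ + λE₂h₁ ⇒ λ = E₂/(E₁h₂ − E₂h₁) = 263/(1873 − 1070) = 0.3275 per min.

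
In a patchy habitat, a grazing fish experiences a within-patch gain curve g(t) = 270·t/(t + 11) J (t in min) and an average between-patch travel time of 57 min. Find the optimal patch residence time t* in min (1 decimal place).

Maximise g(t)/(T+t): set derivative to zero → g'(t)(T+t) = g(t).
g'(t) = 270·11/(t + 11)². Setting 270·11/(t+11)² = 270t/[(t+11)(57+t)] gives 11(57+t) = t(t+11), so t² = 11×57 = 627.
t* = √627 = 25.04 min.

25.0 min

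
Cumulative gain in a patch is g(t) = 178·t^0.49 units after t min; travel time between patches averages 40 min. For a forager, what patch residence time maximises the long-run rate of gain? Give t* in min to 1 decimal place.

38.4 min

Optimal t* satisfies g'(t*) = g(t*)/(T + t*).
g'(t) = 0.49·178·t^-0.51. Setting 0.49·178·t^-0.51 = 178·t^0.49/(40+t) gives 0.49(40+t) = t, so 0.51·t = 0.49×40.
t* = 0.49×40/0.51 = 38.43 min.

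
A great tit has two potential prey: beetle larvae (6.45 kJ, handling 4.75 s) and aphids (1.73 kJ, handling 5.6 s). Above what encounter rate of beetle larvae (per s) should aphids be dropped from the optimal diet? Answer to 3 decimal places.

0.062 per s

At the threshold, the rate on beetle larvae alone equals the profitability of aphids: λ·6.45/(1 + λ·4.75) = 1.73/5.6 = 0.3089.
Rearranging, λ(6.45 − 0.3089×4.75) = 0.3089, so λ = 0.3089/4.983 = 0.062 per s.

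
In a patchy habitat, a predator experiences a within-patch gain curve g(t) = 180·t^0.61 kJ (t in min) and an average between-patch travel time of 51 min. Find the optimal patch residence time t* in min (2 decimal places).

Optimal t* satisfies g'(t*) = g(t*)/(T + t*).
g'(t) = 0.61·180·t^-0.39. Setting 0.61·180·t^-0.39 = 180·t^0.61/(51+t) gives 0.61(51+t) = t, so 0.39·t = 0.61×51.
t* = 0.61×51/0.39 = 79.77 min.

79.77 min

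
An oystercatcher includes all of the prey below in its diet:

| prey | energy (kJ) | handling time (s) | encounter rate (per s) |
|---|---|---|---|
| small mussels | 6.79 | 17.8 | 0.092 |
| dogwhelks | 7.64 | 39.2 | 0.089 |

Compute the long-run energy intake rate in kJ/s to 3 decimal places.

0.213 kJ/s

Energy encountered per unit search time: 0.092×6.79 + 0.089×7.64 = 1.305 kJ/s.
Handling time per unit search time: 0.092×17.8 + 0.089×39.2 = 5.126.
Rate = 1.305/(1 + 5.126) = 0.213 kJ/s.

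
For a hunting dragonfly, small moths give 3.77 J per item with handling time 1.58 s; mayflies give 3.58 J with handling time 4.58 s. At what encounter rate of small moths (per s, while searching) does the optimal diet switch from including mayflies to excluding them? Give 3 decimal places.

0.308 per s

The zero-one rule: include mayflies iff E₂/h₂ > λE₁/(1+λh₁). Equality gives the switch point.
λE₁h₂ = E₂ + λE₂h₁ ⇒ λ = E₂/(E₁h₂ − E₂h₁) = 3.58/(17.27 − 5.656) = 0.3083 per s.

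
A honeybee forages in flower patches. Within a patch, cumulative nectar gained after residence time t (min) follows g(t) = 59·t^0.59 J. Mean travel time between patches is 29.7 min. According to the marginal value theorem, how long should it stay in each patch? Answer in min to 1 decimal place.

Maximise g(t)/(T+t): set derivative to zero → g'(t)(T+t) = g(t).
g'(t) = 0.59·59·t^-0.41. Setting 0.59·59·t^-0.41 = 59·t^0.59/(29.7+t) gives 0.59(29.7+t) = t, so 0.41·t = 0.59×29.7.
t* = 0.59×29.7/0.41 = 42.74 min.

42.7 min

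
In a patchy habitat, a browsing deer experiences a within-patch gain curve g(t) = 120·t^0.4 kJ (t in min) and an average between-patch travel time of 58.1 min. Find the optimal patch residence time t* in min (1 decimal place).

By the marginal value theorem, leave when the instantaneous gain rate g'(t) equals the habitat-wide average g(t)/(T + t).
g'(t) = 0.4·120·t^-0.6. Setting 0.4·120·t^-0.6 = 120·t^0.4/(58.1+t) gives 0.4(58.1+t) = t, so 0.60·t = 0.4×58.1.
t* = 0.4×58.1/0.60 = 38.73 min.

38.7 min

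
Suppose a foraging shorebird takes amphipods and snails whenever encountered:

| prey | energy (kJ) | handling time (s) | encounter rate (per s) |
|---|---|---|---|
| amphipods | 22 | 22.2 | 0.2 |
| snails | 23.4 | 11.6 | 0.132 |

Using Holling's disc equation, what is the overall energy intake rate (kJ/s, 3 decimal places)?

R = Σλ_iE_i / (1 + Σλ_ih_i)
Numerator: 0.2×22 + 0.132×23.4 = 7.489
Denominator: 1 + 0.2×22.2 + 0.132×11.6 = 6.971
R = 7.489/6.971 = 1.074 kJ/s

1.074 kJ/s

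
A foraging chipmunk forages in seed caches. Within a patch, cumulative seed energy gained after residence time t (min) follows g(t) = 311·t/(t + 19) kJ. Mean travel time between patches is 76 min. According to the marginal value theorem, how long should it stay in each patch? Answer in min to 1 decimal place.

Optimal t* satisfies g'(t*) = g(t*)/(T + t*).
g'(t) = 311·19/(t + 19)². Setting 311·19/(t+19)² = 311t/[(t+19)(76+t)] gives 19(76+t) = t(t+19), so t² = 19×76 = 1444.
t* = √1444 = 38 min.

38.0 min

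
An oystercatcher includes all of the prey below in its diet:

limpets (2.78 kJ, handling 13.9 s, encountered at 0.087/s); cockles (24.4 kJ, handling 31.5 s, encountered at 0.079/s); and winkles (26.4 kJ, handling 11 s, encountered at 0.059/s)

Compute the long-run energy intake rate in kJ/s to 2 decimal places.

R = (0.087×2.78 + 0.079×24.4 + 0.059×26.4) / (1 + 0.087×13.9 + 0.079×31.5 + 0.059×11) = 3.727/5.347 = 0.6971 kJ/s.

0.70 kJ/s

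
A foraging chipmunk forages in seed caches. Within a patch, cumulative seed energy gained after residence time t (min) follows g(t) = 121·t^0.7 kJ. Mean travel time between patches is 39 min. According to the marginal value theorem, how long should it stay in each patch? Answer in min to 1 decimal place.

91.0 min

Maximise g(t)/(T+t): set derivative to zero → g'(t)(T+t) = g(t).
g'(t) = 0.7·121·t^-0.3. Setting 0.7·121·t^-0.3 = 121·t^0.7/(39+t) gives 0.7(39+t) = t, so 0.30·t = 0.7×39.
t* = 0.7×39/0.30 = 91 min.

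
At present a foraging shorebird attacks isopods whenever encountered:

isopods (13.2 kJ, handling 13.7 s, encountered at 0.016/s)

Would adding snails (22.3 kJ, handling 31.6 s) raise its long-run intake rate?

Yes

On isopods alone, R = ΣλE/(1+Σλh) = 0.2112/1.219 = 0.1732 kJ/s.
snails: E/h = 22.3/31.6 = 0.7057 kJ/s.
Since 0.7057 > R, including snails increases the long-run rate.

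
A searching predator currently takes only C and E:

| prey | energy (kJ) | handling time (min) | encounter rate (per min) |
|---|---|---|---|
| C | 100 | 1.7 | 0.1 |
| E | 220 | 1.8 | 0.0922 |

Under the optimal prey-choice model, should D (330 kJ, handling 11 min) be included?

On C and E alone, R = ΣλE/(1+Σλh) = 30.28/1.336 = 22.67 kJ/min.
Profitability of D: 330/11 = 30 kJ/min.
30 > 22.67, so adding D raises the average — include it.

Yes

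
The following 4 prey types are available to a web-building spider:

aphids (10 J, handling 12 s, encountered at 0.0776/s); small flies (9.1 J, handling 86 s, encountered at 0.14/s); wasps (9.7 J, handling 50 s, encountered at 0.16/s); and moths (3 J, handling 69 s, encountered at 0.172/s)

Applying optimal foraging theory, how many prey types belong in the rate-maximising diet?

Profitabilities (E/h, J/s): aphids 0.833, wasps 0.194, small flies 0.106, moths 0.0435. Add prey in this order while the next type's profitability exceeds the intake rate on those already taken.
Rate on top 1: 0.4018. wasps: 0.194 < 0.4018 → exclude; stop.
Optimal diet: aphids — 1 of 4 types.

1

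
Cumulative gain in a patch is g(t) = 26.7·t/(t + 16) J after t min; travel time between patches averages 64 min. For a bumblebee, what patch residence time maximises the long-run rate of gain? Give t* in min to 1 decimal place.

By the marginal value theorem, leave when the instantaneous gain rate g'(t) equals the habitat-wide average g(t)/(T + t).
g'(t) = 26.7·16/(t + 16)². Setting 26.7·16/(t+16)² = 26.7t/[(t+16)(64+t)] gives 16(64+t) = t(t+16), so t² = 16×64 = 1024.
t* = √1024 = 32 min.

32.0 min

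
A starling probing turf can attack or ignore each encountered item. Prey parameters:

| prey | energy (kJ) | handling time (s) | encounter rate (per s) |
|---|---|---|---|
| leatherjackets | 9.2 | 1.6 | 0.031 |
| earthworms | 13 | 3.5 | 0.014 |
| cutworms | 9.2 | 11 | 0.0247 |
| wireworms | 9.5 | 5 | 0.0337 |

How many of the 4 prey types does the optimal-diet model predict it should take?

4

E/h in descending order: leatherjackets 5.75, earthworms 3.71, wireworms 1.9, cutworms 0.836 kJ/s. The optimal diet is the largest prefix of this list for which every included type satisfies E_i/h_i > R on the types above it.
Rate on top 1: 0.2717. earthworms: 3.71 > 0.2717 → include.
Rate on top 2: 0.4253. wireworms: 1.9 > 0.4253 → include.
Rate on top 3: 0.6214. cutworms: 0.836 > 0.6214 → include.
Optimal diet: leatherjackets, earthworms, wireworms, cutworms — 4 of 4 types.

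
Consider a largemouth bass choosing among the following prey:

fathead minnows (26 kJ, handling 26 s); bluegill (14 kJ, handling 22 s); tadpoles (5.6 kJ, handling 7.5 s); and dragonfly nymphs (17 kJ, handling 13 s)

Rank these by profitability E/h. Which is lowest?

bluegill

Profitability E/h (kJ/s): fathead minnows = 26/26 = 1, bluegill = 14/22 = 0.636, tadpoles = 5.6/7.5 = 0.747, dragonfly nymphs = 17/13 = 1.31.
Ranked: dragonfly nymphs > fathead minnows > tadpoles > bluegill.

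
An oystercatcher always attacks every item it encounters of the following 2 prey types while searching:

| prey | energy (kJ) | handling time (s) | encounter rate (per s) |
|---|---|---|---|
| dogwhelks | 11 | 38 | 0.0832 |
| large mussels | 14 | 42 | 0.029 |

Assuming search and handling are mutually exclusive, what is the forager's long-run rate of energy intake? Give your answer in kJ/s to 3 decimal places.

0.246 kJ/s

R = (0.0832×11 + 0.029×14) / (1 + 0.0832×38 + 0.029×42) = 1.321/5.38 = 0.2456 kJ/s.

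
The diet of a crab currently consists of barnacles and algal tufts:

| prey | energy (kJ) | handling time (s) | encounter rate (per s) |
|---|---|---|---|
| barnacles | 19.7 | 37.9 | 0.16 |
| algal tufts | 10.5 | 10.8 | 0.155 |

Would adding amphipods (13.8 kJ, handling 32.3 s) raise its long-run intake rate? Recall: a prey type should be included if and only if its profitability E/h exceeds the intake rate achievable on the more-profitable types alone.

No

Intake rate on the current diet: R = (0.16×19.7 + 0.155×10.5) / (1 + 0.16×37.9 + 0.155×10.8) = 4.78/8.738 = 0.547 kJ/s.
amphipods: E/h = 13.8/32.3 = 0.4272 kJ/s.
0.4272 < 0.547, so adding amphipods would lower the average — exclude it.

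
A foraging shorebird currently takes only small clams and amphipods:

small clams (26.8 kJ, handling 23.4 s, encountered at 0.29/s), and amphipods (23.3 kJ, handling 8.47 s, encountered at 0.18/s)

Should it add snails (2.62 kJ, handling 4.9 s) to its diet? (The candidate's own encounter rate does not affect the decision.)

Current rate: (0.29×26.8 + 0.18×23.3)/(1 + 0.29×23.4 + 0.18×8.47) = 1.285 kJ/s.
Profitability of snails: 2.62/4.9 = 0.5347 kJ/s.
0.5347 < 1.285, so adding snails would lower the average — exclude it.

No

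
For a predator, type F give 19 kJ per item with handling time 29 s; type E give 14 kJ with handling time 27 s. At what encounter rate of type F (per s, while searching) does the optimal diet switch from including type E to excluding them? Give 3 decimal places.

Drop type E once their profitability E₂/h₂ falls below the rate achievable on type F alone: E₂/h₂ = λE₁/(1 + λh₁).
Solve for λ: λE₁h₂ = E₂(1 + λh₁) → λ(E₁h₂ − E₂h₁) = E₂ → λ = E₂/(E₁h₂ − E₂h₁).
λ = 14/(19×27 − 14×29) = 14/107 = 0.1308 per s.

0.131 per s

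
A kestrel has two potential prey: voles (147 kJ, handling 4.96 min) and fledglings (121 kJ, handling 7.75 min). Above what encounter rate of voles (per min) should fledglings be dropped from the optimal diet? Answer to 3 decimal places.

0.224 per min

At the threshold, the rate on voles alone equals the profitability of fledglings: λ·147/(1 + λ·4.96) = 121/7.75 = 15.61.
Rearranging, λ(147 − 15.61×4.96) = 15.61, so λ = 15.61/69.56 = 0.2245 per min.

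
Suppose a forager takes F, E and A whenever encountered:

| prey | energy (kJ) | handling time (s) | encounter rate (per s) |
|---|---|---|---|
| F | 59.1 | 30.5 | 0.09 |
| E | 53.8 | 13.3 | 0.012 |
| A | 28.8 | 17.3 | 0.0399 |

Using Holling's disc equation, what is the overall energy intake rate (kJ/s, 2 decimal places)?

1.55 kJ/s

R = Σλ_iE_i / (1 + Σλ_ih_i)
Numerator: 0.09×59.1 + 0.012×53.8 + 0.0399×28.8 = 7.114
Denominator: 1 + 0.09×30.5 + 0.012×13.3 + 0.0399×17.3 = 4.595
R = 7.114/4.595 = 1.548 kJ/s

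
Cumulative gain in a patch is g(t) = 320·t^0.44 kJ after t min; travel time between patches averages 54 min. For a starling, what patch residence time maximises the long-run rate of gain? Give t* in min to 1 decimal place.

42.4 min

Maximise g(t)/(T+t): set derivative to zero → g'(t)(T+t) = g(t).
g'(t) = 0.44·320·t^-0.56. Setting 0.44·320·t^-0.56 = 320·t^0.44/(54+t) gives 0.44(54+t) = t, so 0.56·t = 0.44×54.
t* = 0.44×54/0.56 = 42.43 min.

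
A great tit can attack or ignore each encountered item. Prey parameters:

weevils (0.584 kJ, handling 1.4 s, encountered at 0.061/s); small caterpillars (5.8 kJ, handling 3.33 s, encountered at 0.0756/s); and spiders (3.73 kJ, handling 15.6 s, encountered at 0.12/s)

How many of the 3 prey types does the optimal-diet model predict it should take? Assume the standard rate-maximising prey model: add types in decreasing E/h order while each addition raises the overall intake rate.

2

Rank by E/h (kJ/s): small caterpillars 1.74, weevils 0.417, spiders 0.239. Include each in turn until the next type's E/h falls below the running intake rate.
Rate on top 1: 0.3503. weevils: 0.417 > 0.3503 → include.
Rate on top 2: 0.3546. spiders: 0.239 < 0.3546 → exclude; stop.
Optimal diet: small caterpillars, weevils — 2 of 3 types.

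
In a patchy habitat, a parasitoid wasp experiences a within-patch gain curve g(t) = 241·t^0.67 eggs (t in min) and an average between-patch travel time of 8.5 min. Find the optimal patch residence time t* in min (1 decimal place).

17.3 min

Optimal t* satisfies g'(t*) = g(t*)/(T + t*).
g'(t) = 0.67·241·t^-0.33. Setting 0.67·241·t^-0.33 = 241·t^0.67/(8.5+t) gives 0.67(8.5+t) = t, so 0.33·t = 0.67×8.5.
t* = 0.67×8.5/0.33 = 17.26 min.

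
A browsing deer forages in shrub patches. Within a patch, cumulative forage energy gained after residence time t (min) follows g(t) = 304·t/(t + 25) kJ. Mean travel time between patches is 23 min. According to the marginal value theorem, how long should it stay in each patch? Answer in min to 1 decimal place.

Maximise g(t)/(T+t): set derivative to zero → g'(t)(T+t) = g(t).
g'(t) = 304·25/(t + 25)². Setting 304·25/(t+25)² = 304t/[(t+25)(23+t)] gives 25(23+t) = t(t+25), so t² = 25×23 = 575.
t* = √575 = 23.98 min.

24.0 min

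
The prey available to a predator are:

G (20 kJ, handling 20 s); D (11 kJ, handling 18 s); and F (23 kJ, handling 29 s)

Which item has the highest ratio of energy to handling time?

G

Profitability E/h (kJ/s): G = 20/20 = 1, D = 11/18 = 0.611, F = 23/29 = 0.793.
Ranked: G > F > D.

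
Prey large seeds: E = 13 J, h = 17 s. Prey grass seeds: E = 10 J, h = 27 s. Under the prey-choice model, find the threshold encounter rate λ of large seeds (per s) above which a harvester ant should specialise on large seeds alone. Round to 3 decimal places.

0.055 per s

The zero-one rule: include grass seeds iff E₂/h₂ > λE₁/(1+λh₁). Equality gives the switch point.
λE₁h₂ = E₂ + λE₂h₁ ⇒ λ = E₂/(E₁h₂ − E₂h₁) = 10/(351 − 170) = 0.05525 per s.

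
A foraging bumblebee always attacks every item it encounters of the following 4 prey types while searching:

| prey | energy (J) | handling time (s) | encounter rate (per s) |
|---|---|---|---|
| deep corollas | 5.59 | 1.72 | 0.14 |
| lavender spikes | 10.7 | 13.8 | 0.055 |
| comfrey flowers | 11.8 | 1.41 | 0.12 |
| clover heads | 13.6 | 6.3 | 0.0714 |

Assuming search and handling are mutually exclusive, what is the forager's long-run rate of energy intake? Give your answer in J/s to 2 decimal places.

R = (0.14×5.59 + 0.055×10.7 + 0.12×11.8 + 0.0714×13.6) / (1 + 0.14×1.72 + 0.055×13.8 + 0.12×1.41 + 0.0714×6.3) = 3.758/2.619 = 1.435 J/s.

1.44 J/s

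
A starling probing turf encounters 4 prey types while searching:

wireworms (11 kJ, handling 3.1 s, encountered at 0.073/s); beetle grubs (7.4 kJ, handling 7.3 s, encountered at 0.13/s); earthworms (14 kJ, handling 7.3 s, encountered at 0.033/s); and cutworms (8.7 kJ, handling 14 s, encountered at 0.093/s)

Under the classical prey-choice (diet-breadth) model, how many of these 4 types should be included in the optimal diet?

3

Profitabilities (E/h, kJ/s): wireworms 3.55, earthworms 1.92, beetle grubs 1.01, cutworms 0.621. Add prey in this order while the next type's profitability exceeds the intake rate on those already taken.
Rate on top 1: 0.6548. earthworms: 1.92 > 0.6548 → include.
Rate on top 2: 0.8622. beetle grubs: 1.01 > 0.8622 → include.
Rate on top 3: 0.9217. cutworms: 0.621 < 0.9217 → exclude; stop.
Optimal diet: wireworms, earthworms, beetle grubs — 3 of 4 types.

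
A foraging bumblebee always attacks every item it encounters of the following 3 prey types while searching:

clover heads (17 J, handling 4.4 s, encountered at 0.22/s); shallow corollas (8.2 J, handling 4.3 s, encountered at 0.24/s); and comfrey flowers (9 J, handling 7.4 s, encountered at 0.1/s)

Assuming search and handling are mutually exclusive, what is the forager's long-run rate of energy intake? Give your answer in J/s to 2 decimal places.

1.77 J/s

R = Σλ_iE_i / (1 + Σλ_ih_i)
Numerator: 0.22×17 + 0.24×8.2 + 0.1×9 = 6.608
Denominator: 1 + 0.22×4.4 + 0.24×4.3 + 0.1×7.4 = 3.74
R = 6.608/3.74 = 1.767 J/s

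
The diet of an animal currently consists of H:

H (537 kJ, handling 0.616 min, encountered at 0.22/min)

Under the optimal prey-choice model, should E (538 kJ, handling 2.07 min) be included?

Yes

Intake rate on the current diet: R = (0.22×537) / (1 + 0.22×0.616) = 118.1/1.136 = 104 kJ/min.
E: E/h = 538/2.07 = 259.9 kJ/min.
259.9 > 104, so adding E raises the average — include it.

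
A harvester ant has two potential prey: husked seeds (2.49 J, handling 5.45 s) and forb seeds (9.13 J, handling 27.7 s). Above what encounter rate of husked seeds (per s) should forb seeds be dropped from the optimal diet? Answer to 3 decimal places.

At the threshold, the rate on husked seeds alone equals the profitability of forb seeds: λ·2.49/(1 + λ·5.45) = 9.13/27.7 = 0.3296.
Rearranging, λ(2.49 − 0.3296×5.45) = 0.3296, so λ = 0.3296/0.6937 = 0.4752 per s.

0.475 per s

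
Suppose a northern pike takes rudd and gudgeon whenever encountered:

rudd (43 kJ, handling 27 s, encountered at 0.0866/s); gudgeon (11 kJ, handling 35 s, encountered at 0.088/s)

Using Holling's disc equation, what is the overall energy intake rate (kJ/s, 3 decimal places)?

0.731 kJ/s

R = Σλ_iE_i / (1 + Σλ_ih_i)
Numerator: 0.0866×43 + 0.088×11 = 4.692
Denominator: 1 + 0.0866×27 + 0.088×35 = 6.418
R = 4.692/6.418 = 0.731 kJ/s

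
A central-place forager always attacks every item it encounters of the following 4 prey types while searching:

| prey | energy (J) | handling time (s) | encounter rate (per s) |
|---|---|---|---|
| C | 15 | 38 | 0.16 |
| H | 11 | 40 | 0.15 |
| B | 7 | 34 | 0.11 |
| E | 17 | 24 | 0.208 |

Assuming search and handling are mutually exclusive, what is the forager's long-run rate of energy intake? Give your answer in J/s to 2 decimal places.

0.38 J/s

R = (0.16×15 + 0.15×11 + 0.11×7 + 0.208×17) / (1 + 0.16×38 + 0.15×40 + 0.11×34 + 0.208×24) = 8.356/21.81 = 0.3831 J/s.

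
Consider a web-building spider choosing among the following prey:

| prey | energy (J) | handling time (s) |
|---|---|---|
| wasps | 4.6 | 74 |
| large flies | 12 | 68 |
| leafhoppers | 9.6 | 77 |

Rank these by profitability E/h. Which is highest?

large flies

In descending order of E/h:
large flies: 12/68 = 0.176 J/s
leafhoppers: 9.6/77 = 0.125 J/s
wasps: 4.6/74 = 0.0622 J/s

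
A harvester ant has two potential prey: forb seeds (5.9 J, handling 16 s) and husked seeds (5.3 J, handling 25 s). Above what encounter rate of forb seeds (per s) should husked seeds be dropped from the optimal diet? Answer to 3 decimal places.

At the threshold, the rate on forb seeds alone equals the profitability of husked seeds: λ·5.9/(1 + λ·16) = 5.3/25 = 0.212.
Rearranging, λ(5.9 − 0.212×16) = 0.212, so λ = 0.212/2.508 = 0.08453 per s.

0.085 per s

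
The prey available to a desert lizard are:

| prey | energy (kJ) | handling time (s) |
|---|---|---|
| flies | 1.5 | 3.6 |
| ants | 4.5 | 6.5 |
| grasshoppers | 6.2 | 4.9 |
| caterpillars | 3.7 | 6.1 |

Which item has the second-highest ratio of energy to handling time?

In descending order of E/h:
grasshoppers: 6.2/4.9 = 1.27 kJ/s
ants: 4.5/6.5 = 0.692 kJ/s
caterpillars: 3.7/6.1 = 0.607 kJ/s
flies: 1.5/3.6 = 0.417 kJ/s

ants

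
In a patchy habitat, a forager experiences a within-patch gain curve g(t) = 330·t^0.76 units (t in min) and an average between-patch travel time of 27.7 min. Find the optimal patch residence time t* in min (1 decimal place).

Maximise g(t)/(T+t): set derivative to zero → g'(t)(T+t) = g(t).
g'(t) = 0.76·330·t^-0.24. Setting 0.76·330·t^-0.24 = 330·t^0.76/(27.7+t) gives 0.76(27.7+t) = t, so 0.24·t = 0.76×27.7.
t* = 0.76×27.7/0.24 = 87.72 min.

87.7 min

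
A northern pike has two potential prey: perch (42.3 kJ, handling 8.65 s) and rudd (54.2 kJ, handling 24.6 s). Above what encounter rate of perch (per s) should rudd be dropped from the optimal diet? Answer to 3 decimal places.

Drop rudd once their profitability E₂/h₂ falls below the rate achievable on perch alone: E₂/h₂ = λE₁/(1 + λh₁).
Solve for λ: λE₁h₂ = E₂(1 + λh₁) → λ(E₁h₂ − E₂h₁) = E₂ → λ = E₂/(E₁h₂ − E₂h₁).
λ = 54.2/(42.3×24.6 − 54.2×8.65) = 54.2/571.7 = 0.0948 per s.

0.095 per s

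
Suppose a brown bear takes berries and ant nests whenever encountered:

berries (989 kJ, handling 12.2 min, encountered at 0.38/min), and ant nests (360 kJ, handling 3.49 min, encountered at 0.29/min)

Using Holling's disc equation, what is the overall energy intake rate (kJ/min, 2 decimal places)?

72.23 kJ/min

R = (0.38×989 + 0.29×360) / (1 + 0.38×12.2 + 0.29×3.49) = 480.2/6.648 = 72.23 kJ/min.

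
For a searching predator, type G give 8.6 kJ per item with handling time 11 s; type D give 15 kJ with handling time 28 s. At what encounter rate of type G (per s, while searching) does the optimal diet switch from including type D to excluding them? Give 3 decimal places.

0.198 per s

At the threshold, the rate on type G alone equals the profitability of type D: λ·8.6/(1 + λ·11) = 15/28 = 0.5357.
Rearranging, λ(8.6 − 0.5357×11) = 0.5357, so λ = 0.5357/2.707 = 0.1979 per s.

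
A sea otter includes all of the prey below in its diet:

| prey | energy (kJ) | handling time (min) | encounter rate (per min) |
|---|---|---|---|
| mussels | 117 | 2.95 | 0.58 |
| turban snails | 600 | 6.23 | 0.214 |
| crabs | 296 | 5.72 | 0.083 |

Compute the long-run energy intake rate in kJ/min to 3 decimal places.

Energy encountered per unit search time: 0.58×117 + 0.214×600 + 0.083×296 = 220.8 kJ/min.
Handling time per unit search time: 0.58×2.95 + 0.214×6.23 + 0.083×5.72 = 3.519.
Rate = 220.8/(1 + 3.519) = 48.87 kJ/min.

48.867 kJ/min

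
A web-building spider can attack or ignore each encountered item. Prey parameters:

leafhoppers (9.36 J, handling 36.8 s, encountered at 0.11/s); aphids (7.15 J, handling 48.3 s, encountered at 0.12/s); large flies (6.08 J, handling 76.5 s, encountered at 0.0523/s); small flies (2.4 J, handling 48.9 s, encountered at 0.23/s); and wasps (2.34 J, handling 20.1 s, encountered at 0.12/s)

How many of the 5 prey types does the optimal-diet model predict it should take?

Profitabilities (E/h, J/s): leafhoppers 0.254, aphids 0.148, wasps 0.116, large flies 0.0795, small flies 0.0491. Add prey in this order while the next type's profitability exceeds the intake rate on those already taken.
Rate on top 1: 0.204. aphids: 0.148 < 0.204 → exclude; stop.
Optimal diet: leafhoppers — 1 of 5 types.

1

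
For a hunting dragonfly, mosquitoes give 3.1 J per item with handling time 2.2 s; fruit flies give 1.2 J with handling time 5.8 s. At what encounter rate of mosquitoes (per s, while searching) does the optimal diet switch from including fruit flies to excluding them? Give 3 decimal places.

0.078 per s

Drop fruit flies once their profitability E₂/h₂ falls below the rate achievable on mosquitoes alone: E₂/h₂ = λE₁/(1 + λh₁).
Solve for λ: λE₁h₂ = E₂(1 + λh₁) → λ(E₁h₂ − E₂h₁) = E₂ → λ = E₂/(E₁h₂ − E₂h₁).
λ = 1.2/(3.1×5.8 − 1.2×2.2) = 1.2/15.34 = 0.07823 per s.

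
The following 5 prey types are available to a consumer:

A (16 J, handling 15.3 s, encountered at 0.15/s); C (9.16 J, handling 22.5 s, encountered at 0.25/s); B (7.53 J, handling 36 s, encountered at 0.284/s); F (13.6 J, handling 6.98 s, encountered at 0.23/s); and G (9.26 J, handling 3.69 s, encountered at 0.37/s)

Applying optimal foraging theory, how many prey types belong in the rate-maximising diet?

E/h in descending order: G 2.51, F 1.95, A 1.05, C 0.407, B 0.209 J/s. The optimal diet is the largest prefix of this list for which every included type satisfies E_i/h_i > R on the types above it.
Rate on top 1: 1.449. F: 1.95 > 1.449 → include.
Rate on top 2: 1.651. A: 1.05 < 1.651 → exclude; stop.
Optimal diet: G, F — 2 of 5 types.

2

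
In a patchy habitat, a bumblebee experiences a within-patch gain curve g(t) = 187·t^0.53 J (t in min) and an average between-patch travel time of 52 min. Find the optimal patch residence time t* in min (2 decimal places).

Maximise g(t)/(T+t): set derivative to zero → g'(t)(T+t) = g(t).
g'(t) = 0.53·187·t^-0.47. Setting 0.53·187·t^-0.47 = 187·t^0.53/(52+t) gives 0.53(52+t) = t, so 0.47·t = 0.53×52.
t* = 0.53×52/0.47 = 58.64 min.

58.64 min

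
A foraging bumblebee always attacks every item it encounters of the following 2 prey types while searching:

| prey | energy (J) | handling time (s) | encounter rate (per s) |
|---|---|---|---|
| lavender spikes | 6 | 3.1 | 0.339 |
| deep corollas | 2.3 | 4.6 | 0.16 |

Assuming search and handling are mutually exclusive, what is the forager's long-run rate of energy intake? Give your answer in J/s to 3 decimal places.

R = Σλ_iE_i / (1 + Σλ_ih_i)
Numerator: 0.339×6 + 0.16×2.3 = 2.402
Denominator: 1 + 0.339×3.1 + 0.16×4.6 = 2.787
R = 2.402/2.787 = 0.8619 J/s

0.862 J/s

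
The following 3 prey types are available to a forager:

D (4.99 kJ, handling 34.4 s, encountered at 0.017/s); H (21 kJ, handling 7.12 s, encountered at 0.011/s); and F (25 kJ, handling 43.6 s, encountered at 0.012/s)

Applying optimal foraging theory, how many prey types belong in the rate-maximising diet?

Profitabilities (E/h, kJ/s): H 2.95, F 0.573, D 0.145. Add prey in this order while the next type's profitability exceeds the intake rate on those already taken.
Rate on top 1: 0.2142. F: 0.573 > 0.2142 → include.
Rate on top 2: 0.3316. D: 0.145 < 0.3316 → exclude; stop.
Optimal diet: H, F — 2 of 3 types.

2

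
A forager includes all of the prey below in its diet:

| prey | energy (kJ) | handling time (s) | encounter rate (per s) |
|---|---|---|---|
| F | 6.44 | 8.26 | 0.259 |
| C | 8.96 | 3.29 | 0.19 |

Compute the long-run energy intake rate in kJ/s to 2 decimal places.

0.90 kJ/s

Energy encountered per unit search time: 0.259×6.44 + 0.19×8.96 = 3.37 kJ/s.
Handling time per unit search time: 0.259×8.26 + 0.19×3.29 = 2.764.
Rate = 3.37/(1 + 2.764) = 0.8953 kJ/s.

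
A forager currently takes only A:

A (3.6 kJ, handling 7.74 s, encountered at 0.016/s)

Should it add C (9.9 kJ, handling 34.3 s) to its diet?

On A alone, R = ΣλE/(1+Σλh) = 0.0576/1.124 = 0.05125 kJ/s.
Profitability of C: 9.9/34.3 = 0.2886 kJ/s.
0.2886 > 0.05125, so adding C raises the average — include it.

Yes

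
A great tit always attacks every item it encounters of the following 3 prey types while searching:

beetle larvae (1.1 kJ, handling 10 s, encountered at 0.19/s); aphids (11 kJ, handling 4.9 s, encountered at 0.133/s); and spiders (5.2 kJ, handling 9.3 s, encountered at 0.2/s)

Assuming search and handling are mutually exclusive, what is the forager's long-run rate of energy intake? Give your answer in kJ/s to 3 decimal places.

R = Σλ_iE_i / (1 + Σλ_ih_i)
Numerator: 0.19×1.1 + 0.133×11 + 0.2×5.2 = 2.712
Denominator: 1 + 0.19×10 + 0.133×4.9 + 0.2×9.3 = 5.412
R = 2.712/5.412 = 0.5011 kJ/s

0.501 kJ/s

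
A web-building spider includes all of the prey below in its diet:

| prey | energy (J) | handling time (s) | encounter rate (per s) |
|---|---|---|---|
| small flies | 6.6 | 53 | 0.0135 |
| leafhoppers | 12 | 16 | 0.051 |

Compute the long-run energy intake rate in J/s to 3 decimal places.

Energy encountered per unit search time: 0.0135×6.6 + 0.051×12 = 0.7011 J/s.
Handling time per unit search time: 0.0135×53 + 0.051×16 = 1.531.
Rate = 0.7011/(1 + 1.531) = 0.277 J/s.

0.277 J/s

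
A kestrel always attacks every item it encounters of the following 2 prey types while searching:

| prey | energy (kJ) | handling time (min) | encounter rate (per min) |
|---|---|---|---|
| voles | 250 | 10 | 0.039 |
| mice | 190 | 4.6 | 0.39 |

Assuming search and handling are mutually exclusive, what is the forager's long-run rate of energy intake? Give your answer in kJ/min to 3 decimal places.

R = Σλ_iE_i / (1 + Σλ_ih_i)
Numerator: 0.039×250 + 0.39×190 = 83.85
Denominator: 1 + 0.039×10 + 0.39×4.6 = 3.184
R = 83.85/3.184 = 26.33 kJ/min

26.335 kJ/min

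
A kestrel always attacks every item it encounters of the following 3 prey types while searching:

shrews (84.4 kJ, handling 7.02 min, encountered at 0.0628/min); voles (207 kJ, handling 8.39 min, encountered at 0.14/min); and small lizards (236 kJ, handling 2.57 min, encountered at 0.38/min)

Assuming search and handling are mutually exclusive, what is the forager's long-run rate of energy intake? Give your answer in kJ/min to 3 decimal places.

34.510 kJ/min

R = Σλ_iE_i / (1 + Σλ_ih_i)
Numerator: 0.0628×84.4 + 0.14×207 + 0.38×236 = 124
Denominator: 1 + 0.0628×7.02 + 0.14×8.39 + 0.38×2.57 = 3.592
R = 124/3.592 = 34.51 kJ/min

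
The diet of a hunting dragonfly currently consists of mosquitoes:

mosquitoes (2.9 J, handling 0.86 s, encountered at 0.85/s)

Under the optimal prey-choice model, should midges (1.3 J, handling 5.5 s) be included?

No

Current rate: (0.85×2.9)/(1 + 0.85×0.86) = 1.424 J/s.
Profitability of midges: 1.3/5.5 = 0.2364 J/s.
Since 0.2364 < R, time spent handling midges is better spent searching.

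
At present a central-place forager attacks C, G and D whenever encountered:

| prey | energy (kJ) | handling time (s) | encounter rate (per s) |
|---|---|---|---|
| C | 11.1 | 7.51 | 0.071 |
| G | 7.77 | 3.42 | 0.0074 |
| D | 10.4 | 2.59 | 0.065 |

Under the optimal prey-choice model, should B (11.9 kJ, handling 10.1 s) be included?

Yes

Current rate: (0.071×11.1 + 0.0074×7.77 + 0.065×10.4)/(1 + 0.071×7.51 + 0.0074×3.42 + 0.065×2.59) = 0.8811 kJ/s.
B: E/h = 11.9/10.1 = 1.178 kJ/s.
1.178 > 0.8811, so adding B raises the average — include it.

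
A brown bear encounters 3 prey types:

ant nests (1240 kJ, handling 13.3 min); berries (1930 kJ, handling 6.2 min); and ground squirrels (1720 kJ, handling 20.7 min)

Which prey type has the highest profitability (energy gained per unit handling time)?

berries

In descending order of E/h:
berries: 1930/6.2 = 311 kJ/min
ant nests: 1240/13.3 = 93.2 kJ/min
ground squirrels: 1720/20.7 = 83.1 kJ/min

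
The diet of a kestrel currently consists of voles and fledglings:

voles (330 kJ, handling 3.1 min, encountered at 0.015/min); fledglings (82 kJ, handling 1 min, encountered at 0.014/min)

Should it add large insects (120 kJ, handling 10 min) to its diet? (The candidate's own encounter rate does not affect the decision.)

Current rate: (0.015×330 + 0.014×82)/(1 + 0.015×3.1 + 0.014×1) = 5.75 kJ/min.
large insects: E/h = 120/10 = 12 kJ/min.
12 > 5.75, so adding large insects raises the average — include it.

Yes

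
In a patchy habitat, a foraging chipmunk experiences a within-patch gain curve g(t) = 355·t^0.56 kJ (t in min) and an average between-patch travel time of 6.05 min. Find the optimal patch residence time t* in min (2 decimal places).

Optimal t* satisfies g'(t*) = g(t*)/(T + t*).
g'(t) = 0.56·355·t^-0.44. Setting 0.56·355·t^-0.44 = 355·t^0.56/(6.05+t) gives 0.56(6.05+t) = t, so 0.44·t = 0.56×6.05.
t* = 0.56×6.05/0.44 = 7.7 min.

7.70 min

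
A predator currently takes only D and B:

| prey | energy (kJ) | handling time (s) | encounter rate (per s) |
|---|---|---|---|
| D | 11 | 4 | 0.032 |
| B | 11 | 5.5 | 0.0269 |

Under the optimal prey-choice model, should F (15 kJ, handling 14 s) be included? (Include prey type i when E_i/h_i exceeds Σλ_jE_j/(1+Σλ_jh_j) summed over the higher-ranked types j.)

Yes

On D and B alone, R = ΣλE/(1+Σλh) = 0.6479/1.276 = 0.5078 kJ/s.
Profitability of F: 15/14 = 1.071 kJ/s.
1.071 > 0.5078, so adding F raises the average — include it.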